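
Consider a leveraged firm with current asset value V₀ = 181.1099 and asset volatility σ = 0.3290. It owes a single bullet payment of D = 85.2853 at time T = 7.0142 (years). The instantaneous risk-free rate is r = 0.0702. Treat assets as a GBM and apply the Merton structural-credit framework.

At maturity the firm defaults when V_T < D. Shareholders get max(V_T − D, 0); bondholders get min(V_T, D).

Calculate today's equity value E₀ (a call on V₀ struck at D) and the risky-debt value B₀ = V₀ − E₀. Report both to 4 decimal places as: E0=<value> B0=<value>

Equity is a call on the firm's assets struck at D = 85.2853:
d₁ = [ln(V₀/D) + (r + σ²/2)T] / (σ√T)
   = [ln(181.1099/85.2853) + (0.0702 + 0.5·0.3290²)·7.0142] / (0.3290·√7.0142)
   = [0.753102 + 0.872009] / 0.871335 = 1.865082
d₂ = d₁ − σ√T = 1.865082 − 0.871335 = 0.993748
N(d₁) = 0.968915,  N(d₂) = 0.839827,  e^(−rT) = 0.611160
E₀ = V₀·N(d₁) − D·e^(−rT)·N(d₂)
   = 181.1099·0.968915 − 85.2853·0.611160·0.839827 = 131.705846
B₀ = V₀ − E₀ = 181.1099 − 131.705846 = 49.404054

E0=131.7058 B0=49.4041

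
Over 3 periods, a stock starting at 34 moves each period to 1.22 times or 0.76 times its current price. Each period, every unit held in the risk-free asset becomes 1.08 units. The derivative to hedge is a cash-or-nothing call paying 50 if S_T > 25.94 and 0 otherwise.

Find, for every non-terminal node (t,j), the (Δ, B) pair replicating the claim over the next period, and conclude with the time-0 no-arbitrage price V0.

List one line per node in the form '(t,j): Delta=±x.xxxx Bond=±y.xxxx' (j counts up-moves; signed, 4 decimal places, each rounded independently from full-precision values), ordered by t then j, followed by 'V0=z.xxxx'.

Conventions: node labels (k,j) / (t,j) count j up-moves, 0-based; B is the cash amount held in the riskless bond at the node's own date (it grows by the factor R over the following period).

(0,0): Delta=1.1606 Bond=-8.5601
(1,0): Delta=2.7095 Bond=-49.2686
(1,1): Delta=0.7384 Bond=8.2655
(2,0): Delta=0.0000 Bond=0.0000
(2,1): Delta=3.4479 Bond=-76.4895
(2,2): Delta=0.0000 Bond=46.2963
V0=30.8999

Arbitrage-free pricing uses the up-move probability p* = (R−d)/(u−d) = 0.6957, discounting each step at R = 1.08.
Terminal payoffs: V(3,0)=0.0000, V(3,1)=0.0000, V(3,2)=50.0000, V(3,3)=50.0000
Node (2,0) S=19.6384: V=(p*·0.0000+(1−p*)·0.0000)/1.08=0.0000; Δ=(0.0000−0.0000)/(23.9588−14.9252)=0.0000; B=V−Δ·S=0.0000
Node (2,1) S=31.5248: V=(p*·50.0000+(1−p*)·0.0000)/1.08=32.2061; Δ=(50.0000−0.0000)/(38.4603−23.9588)=3.4479; B=V−Δ·S=-76.4895
Node (2,2) S=50.6056: V=(p*·50.0000+(1−p*)·50.0000)/1.08=46.2963; Δ=(50.0000−50.0000)/(61.7388−38.4603)=0.0000; B=V−Δ·S=46.2963
Node (1,0) S=25.8400: V=(p*·32.2061+(1−p*)·0.0000)/1.08=20.7447; Δ=(32.2061−0.0000)/(31.5248−19.6384)=2.7095; B=V−Δ·S=-49.2686
Node (1,1) S=41.4800: V=(p*·46.2963+(1−p*)·32.2061)/1.08=38.8963; Δ=(46.2963−32.2061)/(50.6056−31.5248)=0.7384; B=V−Δ·S=8.2655
Node (0,0) S=34.0000: V=(p*·38.8963+(1−p*)·20.7447)/1.08=30.8999; Δ=(38.8963−20.7447)/(41.4800−25.8400)=1.1606; B=V−Δ·S=-8.5601
As a check, the time-0 holding Δ(0,0)·S0 + B(0,0) comes to 30.8999 — exactly V0.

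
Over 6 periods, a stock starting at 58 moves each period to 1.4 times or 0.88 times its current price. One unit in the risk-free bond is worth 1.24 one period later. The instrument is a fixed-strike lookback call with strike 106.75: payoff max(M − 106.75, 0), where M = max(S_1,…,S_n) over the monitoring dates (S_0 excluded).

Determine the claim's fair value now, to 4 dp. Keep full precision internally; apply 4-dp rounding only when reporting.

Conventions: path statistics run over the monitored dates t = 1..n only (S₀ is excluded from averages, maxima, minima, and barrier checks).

price = 31.5509

Set p* = 0.6923 (from d < R < u); the path-dependent value is the discounted p*-expectation over all price paths.
Enumerate all 2^6 = 64 price paths (U = up ×1.4, D = down ×0.88); each path with k up-moves has probability p*^k·(1−p*)^(6−k).
DDDDDD: M=51.0400, payoff=0.0000, prob=0.000849
UDDDDD: M=81.2000, payoff=0.0000, prob=0.001909
DUDDDD: M=71.4560, payoff=0.0000, prob=0.001909
UUDDDD: M=113.6800, payoff=6.9300, prob=0.004296
DDUDDD: M=62.8813, payoff=0.0000, prob=0.001909
UDUDDD: M=100.0384, payoff=0.0000, prob=0.004296
DUUDDD: M=100.0384, payoff=0.0000, prob=0.004296
UUUDDD: M=159.1520, payoff=52.4020, prob=0.009666
DDDUDD: M=55.3355, payoff=0.0000, prob=0.001909
UDDUDD: M=88.0338, payoff=0.0000, prob=0.004296
DUDUDD: M=88.0338, payoff=0.0000, prob=0.004296
UUDUDD: M=140.0538, payoff=33.3038, prob=0.009666
DDUUDD: M=88.0338, payoff=0.0000, prob=0.004296
UDUUDD: M=140.0538, payoff=33.3038, prob=0.009666
DUUUDD: M=140.0538, payoff=33.3038, prob=0.009666
UUUUDD: M=222.8128, payoff=116.0628, prob=0.021749
DDDDUD: M=51.0400, payoff=0.0000, prob=0.001909
UDDDUD: M=81.2000, payoff=0.0000, prob=0.004296
DUDDUD: M=77.4697, payoff=0.0000, prob=0.004296
UUDDUD: M=123.2473, payoff=16.4973, prob=0.009666
DDUDUD: M=77.4697, payoff=0.0000, prob=0.004296
UDUDUD: M=123.2473, payoff=16.4973, prob=0.009666
DUUDUD: M=123.2473, payoff=16.4973, prob=0.009666
UUUDUD: M=196.0753, payoff=89.3253, prob=0.021749
DDDUUD: M=77.4697, payoff=0.0000, prob=0.004296
UDDUUD: M=123.2473, payoff=16.4973, prob=0.009666
DUDUUD: M=123.2473, payoff=16.4973, prob=0.009666
UUDUUD: M=196.0753, payoff=89.3253, prob=0.021749
DDUUUD: M=123.2473, payoff=16.4973, prob=0.009666
UDUUUD: M=196.0753, payoff=89.3253, prob=0.021749
DUUUUD: M=196.0753, payoff=89.3253, prob=0.021749
UUUUUD: M=311.9379, payoff=205.1879, prob=0.048934
DDDDDU: M=51.0400, payoff=0.0000, prob=0.001909
UDDDDU: M=81.2000, payoff=0.0000, prob=0.004296
DUDDDU: M=71.4560, payoff=0.0000, prob=0.004296
UUDDDU: M=113.6800, payoff=6.9300, prob=0.009666
DDUDDU: M=68.1734, payoff=0.0000, prob=0.004296
UDUDDU: M=108.4576, payoff=1.7076, prob=0.009666
DUUDDU: M=108.4576, payoff=1.7076, prob=0.009666
UUUDDU: M=172.5462, payoff=65.7962, prob=0.021749
DDDUDU: M=68.1734, payoff=0.0000, prob=0.004296
UDDUDU: M=108.4576, payoff=1.7076, prob=0.009666
DUDUDU: M=108.4576, payoff=1.7076, prob=0.009666
UUDUDU: M=172.5462, payoff=65.7962, prob=0.021749
DDUUDU: M=108.4576, payoff=1.7076, prob=0.009666
UDUUDU: M=172.5462, payoff=65.7962, prob=0.021749
DUUUDU: M=172.5462, payoff=65.7962, prob=0.021749
UUUUDU: M=274.5054, payoff=167.7554, prob=0.048934
DDDDUU: M=68.1734, payoff=0.0000, prob=0.004296
UDDDUU: M=108.4576, payoff=1.7076, prob=0.009666
DUDDUU: M=108.4576, payoff=1.7076, prob=0.009666
UUDDUU: M=172.5462, payoff=65.7962, prob=0.021749
DDUDUU: M=108.4576, payoff=1.7076, prob=0.009666
UDUDUU: M=172.5462, payoff=65.7962, prob=0.021749
DUUDUU: M=172.5462, payoff=65.7962, prob=0.021749
UUUDUU: M=274.5054, payoff=167.7554, prob=0.048934
DDDUUU: M=108.4576, payoff=1.7076, prob=0.009666
UDDUUU: M=172.5462, payoff=65.7962, prob=0.021749
DUDUUU: M=172.5462, payoff=65.7962, prob=0.021749
UUDUUU: M=274.5054, payoff=167.7554, prob=0.048934
DDUUUU: M=172.5462, payoff=65.7962, prob=0.021749
UDUUUU: M=274.5054, payoff=167.7554, prob=0.048934
DUUUUU: M=274.5054, payoff=167.7554, prob=0.048934
UUUUUU: M=436.7131, payoff=329.9631, prob=0.110102
Price = Σ prob·payoff / R^6 = 114.694180 / 3.635215 = 31.5509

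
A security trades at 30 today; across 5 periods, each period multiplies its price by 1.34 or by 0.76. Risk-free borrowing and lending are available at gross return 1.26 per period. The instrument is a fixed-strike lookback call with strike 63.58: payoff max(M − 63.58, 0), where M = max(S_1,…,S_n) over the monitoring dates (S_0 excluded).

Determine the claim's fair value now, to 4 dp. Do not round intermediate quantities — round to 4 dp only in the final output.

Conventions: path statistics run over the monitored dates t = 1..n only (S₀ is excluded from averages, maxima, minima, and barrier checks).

price = 11.6804

Risk-neutral up-probability p* = (R−d)/(u−d) = (1.26−0.76)/(1.34−0.76) = 0.8621; the claim prices as the p*-weighted sum of path payoffs discounted by R^5.
Enumerate all 2^5 = 32 price paths (U = up ×1.34, D = down ×0.76); each path with k up-moves has probability p*^k·(1−p*)^(5−k).
DDDDD: M=22.8000, payoff=0.0000, prob=0.000050
UDDDD: M=40.2000, payoff=0.0000, prob=0.000312
DUDDD: M=30.5520, payoff=0.0000, prob=0.000312
UUDDD: M=53.8680, payoff=0.0000, prob=0.001950
DDUDD: M=23.2195, payoff=0.0000, prob=0.000312
UDUDD: M=40.9397, payoff=0.0000, prob=0.001950
DUUDD: M=40.9397, payoff=0.0000, prob=0.001950
UUUDD: M=72.1831, payoff=8.6031, prob=0.012188
DDDUD: M=22.8000, payoff=0.0000, prob=0.000312
UDDUD: M=40.2000, payoff=0.0000, prob=0.001950
DUDUD: M=31.1142, payoff=0.0000, prob=0.001950
UUDUD: M=54.8592, payoff=0.0000, prob=0.012188
DDUUD: M=31.1142, payoff=0.0000, prob=0.001950
UDUUD: M=54.8592, payoff=0.0000, prob=0.012188
DUUUD: M=54.8592, payoff=0.0000, prob=0.012188
UUUUD: M=96.7254, payoff=33.1454, prob=0.076178
DDDDU: M=22.8000, payoff=0.0000, prob=0.000312
UDDDU: M=40.2000, payoff=0.0000, prob=0.001950
DUDDU: M=30.5520, payoff=0.0000, prob=0.001950
UUDDU: M=53.8680, payoff=0.0000, prob=0.012188
DDUDU: M=23.6468, payoff=0.0000, prob=0.001950
UDUDU: M=41.6930, payoff=0.0000, prob=0.012188
DUUDU: M=41.6930, payoff=0.0000, prob=0.012188
UUUDU: M=73.5113, payoff=9.9313, prob=0.076178
DDDUU: M=23.6468, payoff=0.0000, prob=0.001950
UDDUU: M=41.6930, payoff=0.0000, prob=0.012188
DUDUU: M=41.6930, payoff=0.0000, prob=0.012188
UUDUU: M=73.5113, payoff=9.9313, prob=0.076178
DDUUU: M=41.6930, payoff=0.0000, prob=0.012188
UDUUU: M=73.5113, payoff=9.9313, prob=0.076178
DUUUU: M=73.5113, payoff=9.9313, prob=0.076178
UUUUU: M=129.6120, payoff=66.0320, prob=0.476113
Price = Σ prob·payoff / R^5 = 37.094696 / 3.175797 = 11.6804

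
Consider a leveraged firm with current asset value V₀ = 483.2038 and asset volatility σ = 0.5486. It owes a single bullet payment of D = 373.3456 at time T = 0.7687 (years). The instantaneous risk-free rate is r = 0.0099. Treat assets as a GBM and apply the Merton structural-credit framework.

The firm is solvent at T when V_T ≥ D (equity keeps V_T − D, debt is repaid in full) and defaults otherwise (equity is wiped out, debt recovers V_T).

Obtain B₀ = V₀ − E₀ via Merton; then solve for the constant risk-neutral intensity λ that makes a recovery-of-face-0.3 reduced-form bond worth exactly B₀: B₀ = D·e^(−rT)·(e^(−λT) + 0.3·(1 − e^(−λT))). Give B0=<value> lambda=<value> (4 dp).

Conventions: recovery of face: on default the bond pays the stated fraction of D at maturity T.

B0=333.9918 lambda=0.1974

Apply the equity-as-call identities (strike 373.3456, horizon 0.7687 years):
d₁ = [ln(V₀/D) + (r + σ²/2)T] / (σ√T)
   = [ln(483.2038/373.3456) + (0.0099 + 0.5·0.5486²)·0.7687] / (0.5486·√0.7687)
   = [0.257934 + 0.123285] / 0.480988 = 0.792575
d₂ = d₁ − σ√T = 0.792575 − 0.480988 = 0.311587
N(d₁) = 0.785987,  N(d₂) = 0.622323,  e^(−rT) = 0.992419
E₀ = V₀·N(d₁) − D·e^(−rT)·N(d₂)
   = 483.2038·0.785987 − 373.3456·0.992419·0.622323 = 149.211993
B₀ = V₀ − E₀ = 483.2038 − 149.211993 = 333.991807
e^(−λT) = (B₀·e^(rT)/D − 0.3)/(1 − 0.3) = (333.9918·1.007639/373.3456 − 0.3)/0.7 = 0.85917918
λ = −ln(0.85917918)/0.7687 = 0.197447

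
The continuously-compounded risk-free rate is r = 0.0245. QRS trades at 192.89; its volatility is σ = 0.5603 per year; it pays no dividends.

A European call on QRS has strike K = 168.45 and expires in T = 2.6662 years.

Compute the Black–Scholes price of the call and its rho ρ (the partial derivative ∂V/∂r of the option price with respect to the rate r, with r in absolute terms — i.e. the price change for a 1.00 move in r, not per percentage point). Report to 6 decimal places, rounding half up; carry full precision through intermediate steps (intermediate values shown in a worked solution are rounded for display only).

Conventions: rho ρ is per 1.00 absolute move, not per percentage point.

price = 80.757570
ρ = 170.794671

σ√T = 0.5603·√2.6662 = 0.914886
d₁ = (ln(S/K) + (r+σ²/2)T) / (σ√T) = (ln(192.89/168.45) + (0.0245+0.5603²/2)·2.6662) / 0.914886 = (0.135481 + 0.483830) / 0.914886 = 0.676927
d₂ = d₁ − σ√T = 0.676927 − 0.914886 = -0.237959
e^{−rT} = 0.936766
N(d₁) = 0.750774,  N(d₂) = 0.405957
Call price V = S·N(d₁) − K·e^{−rT}·N(d₂) = 144.816782 − 64.059212 = 80.757570
ρ = K·T·e^{−rT}·N(d₂) = 170.794671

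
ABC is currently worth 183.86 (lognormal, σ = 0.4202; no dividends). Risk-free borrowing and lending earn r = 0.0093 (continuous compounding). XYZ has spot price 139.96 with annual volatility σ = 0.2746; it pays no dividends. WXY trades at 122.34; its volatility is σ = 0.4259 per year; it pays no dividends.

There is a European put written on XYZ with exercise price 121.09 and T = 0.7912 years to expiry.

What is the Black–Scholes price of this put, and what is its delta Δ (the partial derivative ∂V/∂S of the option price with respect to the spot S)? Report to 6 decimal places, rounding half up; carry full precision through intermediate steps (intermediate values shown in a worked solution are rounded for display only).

σ√T = 0.2746·√0.7912 = 0.244255
d₁ = (ln(S/K) + (r+σ²/2)T) / (σ√T) = (ln(139.96/121.09) + (0.0093+0.2746²/2)·0.7912) / 0.244255 = (0.144823 + 0.037188) / 0.244255 = 0.745168
d₂ = d₁ − σ√T = 0.745168 − 0.244255 = 0.500913
e^{−rT} = 0.992669
N(−d₁) = 0.228085,  N(−d₂) = 0.308216
Put price V = K·e^{−rT}·N(−d₂) − S·N(−d₁) = 37.048300 − 31.922798 = 5.125501
Δ = −N(−d₁) = -0.228085

price = 5.125501
Δ = -0.228085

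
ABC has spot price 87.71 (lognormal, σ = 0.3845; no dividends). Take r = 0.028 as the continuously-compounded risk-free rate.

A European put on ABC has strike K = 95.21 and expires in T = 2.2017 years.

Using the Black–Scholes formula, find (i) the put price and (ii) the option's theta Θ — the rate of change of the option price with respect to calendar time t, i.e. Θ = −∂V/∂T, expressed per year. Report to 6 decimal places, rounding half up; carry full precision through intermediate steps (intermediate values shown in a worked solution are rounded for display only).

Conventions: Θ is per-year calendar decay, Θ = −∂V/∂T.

price = 20.815174
Θ = -2.825868

σ√T = 0.3845·√2.2017 = 0.570526
d₁ = (ln(S/K) + (r+σ²/2)T) / (σ√T) = (ln(87.71/95.21) + (0.028+0.3845²/2)·2.2017) / 0.570526 = (-0.082049 + 0.224398) / 0.570526 = 0.249504
d₂ = d₁ − σ√T = 0.249504 − 0.570526 = -0.321022
e^{−rT} = 0.940214
N(−d₁) = 0.401485,  N(−d₂) = 0.625903
Put price V = K·e^{−rT}·N(−d₂) − S·N(−d₁) = 56.029467 − 35.214293 = 20.815174
φ(d₁) = (1/√(2π))·e^{−d₁²/2} = 0.386716
Θ = −S·φ(d₁)·σ/(2√T) + r·K·e^{−rT}·N(−d₂) = −4.394693 + 1.568825 = -2.825868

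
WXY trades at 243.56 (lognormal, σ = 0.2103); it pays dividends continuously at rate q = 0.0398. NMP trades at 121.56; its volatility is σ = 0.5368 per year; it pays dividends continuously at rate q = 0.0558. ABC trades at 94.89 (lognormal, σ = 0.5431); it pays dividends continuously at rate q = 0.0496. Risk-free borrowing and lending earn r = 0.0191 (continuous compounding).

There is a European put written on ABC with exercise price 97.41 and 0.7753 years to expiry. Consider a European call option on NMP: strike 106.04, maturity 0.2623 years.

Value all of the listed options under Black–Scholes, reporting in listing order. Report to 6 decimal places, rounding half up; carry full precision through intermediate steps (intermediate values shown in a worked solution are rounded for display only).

[ABC put K=97.41]
σ√T = 0.5431·√0.7753 = 0.478206
d₁ = (ln(S/K) + (r−q+σ²/2)T) / (σ√T) = (ln(94.89/97.41) + (0.0191−0.0496+0.5431²/2)·0.7753) / 0.478206 = (-0.026211 + 0.090694) / 0.478206 = 0.134844
d₂ = d₁ − σ√T = 0.134844 − 0.478206 = -0.343362
e^{−rT} = 0.985301
e^{−qT} = 0.962275
N(−d₁) = 0.446368,  N(−d₂) = 0.634337
price = K·e^{−rT}·N(−d₂) − S·e^{−qT}·N(−d₁) = 60.882480 − 40.757957 = 20.124523
[NMP call K=106.04]
σ√T = 0.5368·√0.2623 = 0.274923
d₁ = (ln(S/K) + (r−q+σ²/2)T) / (σ√T) = (ln(121.56/106.04) + (0.0191−0.0558+0.5368²/2)·0.2623) / 0.274923 = (0.136592 + 0.028165) / 0.274923 = 0.599282
d₂ = d₁ − σ√T = 0.599282 − 0.274923 = 0.324359
e^{−rT} = 0.995003
e^{−qT} = 0.985470
N(d₁) = 0.725508,  N(d₂) = 0.627167
price = S·e^{−qT}·N(d₁) − K·e^{−rT}·N(d₂) = 86.911280 − 66.172407 = 20.738874

price(ABC put K=97.41) = 20.124523
price(NMP call K=106.04) = 20.738874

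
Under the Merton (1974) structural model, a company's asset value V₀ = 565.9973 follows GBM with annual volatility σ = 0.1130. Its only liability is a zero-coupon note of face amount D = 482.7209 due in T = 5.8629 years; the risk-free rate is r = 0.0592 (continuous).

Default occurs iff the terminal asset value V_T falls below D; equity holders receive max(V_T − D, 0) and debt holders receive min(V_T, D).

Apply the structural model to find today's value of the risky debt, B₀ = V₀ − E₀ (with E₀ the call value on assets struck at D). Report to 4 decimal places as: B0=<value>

Equity is a call on the firm's assets struck at D = 482.7209:
d₁ = [ln(V₀/D) + (r + σ²/2)T] / (σ√T)
   = [ln(565.9973/482.7209) + (0.0592 + 0.5·0.1130²)·5.8629] / (0.1130·√5.8629)
   = [0.159151 + 0.384515] / 0.273612 = 1.986998
d₂ = d₁ − σ√T = 1.986998 − 0.273612 = 1.713387
N(d₁) = 0.976539,  N(d₂) = 0.956679,  e^(−rT) = 0.706746
E₀ = V₀·N(d₁) − D·e^(−rT)·N(d₂)
   = 565.9973·0.976539 − 482.7209·0.706746·0.956679 = 226.336464
B₀ = V₀ − E₀ = 565.9973 − 226.336464 = 339.660836

B0=339.6608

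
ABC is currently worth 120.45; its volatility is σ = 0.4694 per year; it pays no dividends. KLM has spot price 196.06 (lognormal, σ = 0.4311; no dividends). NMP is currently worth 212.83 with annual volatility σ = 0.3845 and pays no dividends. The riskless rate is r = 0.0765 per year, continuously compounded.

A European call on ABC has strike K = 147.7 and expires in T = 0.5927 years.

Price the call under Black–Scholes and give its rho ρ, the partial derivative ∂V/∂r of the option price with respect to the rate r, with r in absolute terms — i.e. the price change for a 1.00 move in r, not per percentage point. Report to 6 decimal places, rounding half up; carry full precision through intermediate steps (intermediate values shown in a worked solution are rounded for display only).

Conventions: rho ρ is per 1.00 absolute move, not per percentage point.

price = 10.158138
ρ = 22.401587

σ√T = 0.4694·√0.5927 = 0.361377
d₁ = (ln(S/K) + (r+σ²/2)T) / (σ√T) = (ln(120.45/147.7) + (0.0765+0.4694²/2)·0.5927) / 0.361377 = (-0.203948 + 0.110638) / 0.361377 = -0.258207
d₂ = d₁ − σ√T = -0.258207 − 0.361377 = -0.619584
e^{−rT} = 0.955671
N(d₁) = 0.398123,  N(d₂) = 0.267766
Call price V = S·N(d₁) − K·e^{−rT}·N(d₂) = 47.953966 − 37.795828 = 10.158138
ρ = K·T·e^{−rT}·N(d₂) = 22.401587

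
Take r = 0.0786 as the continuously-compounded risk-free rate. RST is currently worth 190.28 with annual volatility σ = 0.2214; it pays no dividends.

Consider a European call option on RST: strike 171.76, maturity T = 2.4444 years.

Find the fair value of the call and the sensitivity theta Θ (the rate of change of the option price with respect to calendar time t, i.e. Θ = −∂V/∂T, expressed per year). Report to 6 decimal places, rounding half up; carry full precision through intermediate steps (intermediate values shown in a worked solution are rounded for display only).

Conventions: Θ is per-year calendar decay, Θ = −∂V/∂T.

σ√T = 0.2214·√2.4444 = 0.346150
d₁ = (ln(S/K) + (r+σ²/2)T) / (σ√T) = (ln(190.28/171.76) + (0.0786+0.2214²/2)·2.4444) / 0.346150 = (0.102399 + 0.252040) / 0.346150 = 1.023945
d₂ = d₁ − σ√T = 1.023945 − 0.346150 = 0.677796
e^{−rT} = 0.825200
N(d₁) = 0.847069,  N(d₂) = 0.751049
Call price V = S·N(d₁) − K·e^{−rT}·N(d₂) = 161.180363 − 106.450955 = 54.729408
φ(d₁) = (1/√(2π))·e^{−d₁²/2} = 0.236178
Θ = −S·φ(d₁)·σ/(2√T) − r·K·e^{−rT}·N(d₂) = −3.181953 − 8.367045 = -11.548998

price = 54.729408
Θ = -11.548998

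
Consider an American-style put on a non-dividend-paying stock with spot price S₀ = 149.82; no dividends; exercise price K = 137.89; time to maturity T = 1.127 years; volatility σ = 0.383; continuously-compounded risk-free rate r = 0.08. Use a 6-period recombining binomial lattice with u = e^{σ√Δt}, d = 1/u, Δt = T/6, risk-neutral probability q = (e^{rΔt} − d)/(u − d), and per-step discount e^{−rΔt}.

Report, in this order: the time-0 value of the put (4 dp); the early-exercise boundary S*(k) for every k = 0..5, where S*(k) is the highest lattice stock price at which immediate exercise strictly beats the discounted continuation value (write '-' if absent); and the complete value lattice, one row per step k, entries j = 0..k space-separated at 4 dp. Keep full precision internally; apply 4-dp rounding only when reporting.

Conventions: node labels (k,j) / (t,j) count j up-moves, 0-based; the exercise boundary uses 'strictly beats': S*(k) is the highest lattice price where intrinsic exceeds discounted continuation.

price = 13.3061
boundary = - - - 91.0547 107.4958 91.0547
tree:
13.3061
21.0083 6.1257
32.0458 10.7767 1.7323
46.8353 18.4534 3.5455 0.0000
60.7617 30.3942 7.2563 0.0000 0.0000
72.5582 46.8353 14.8509 0.0000 0.0000 0.0000
82.5505 60.7617 30.3942 0.0000 0.0000 0.0000 0.0000

Δt=0.18783  u=1.18056  d=0.84705  q=0.50399  discount=0.98509
step 6 (expiry): payoffs max(K−S,0) = 82.5505 60.7617 30.3942 0.0000 0.0000 0.0000 0.0000
step 5: (k=5,j=0): S=65.3318, K−S=72.5582, hold=70.5017 ⇒ V=72.5582 exercise | (k=5,j=1): S=91.0547, K−S=46.8353, hold=44.7787 ⇒ V=46.8353 exercise | (k=5,j=2): S=126.9056, K−S=10.9844, hold=14.8509 ⇒ V=14.8509 continue | (k=5,j=3): S=176.8719, K−S=0.0000, hold=0.0000 ⇒ V=0.0000 continue | (k=5,j=4): S=246.5114, K−S=0.0000, hold=0.0000 ⇒ V=0.0000 continue | (k=5,j=5): S=343.5699, K−S=0.0000, hold=0.0000 ⇒ V=0.0000 continue  boundary S*=91.0547
step 4: (k=4,j=0): S=77.1283, K−S=60.7617, hold=58.7052 ⇒ V=60.7617 exercise | (k=4,j=1): S=107.4958, K−S=30.3942, hold=30.2572 ⇒ V=30.3942 exercise | (k=4,j=2): S=149.8200, K−S=0.0000, hold=7.2563 ⇒ V=7.2563 continue | (k=4,j=3): S=208.8084, K−S=0.0000, hold=0.0000 ⇒ V=0.0000 continue | (k=4,j=4): S=291.0222, K−S=0.0000, hold=0.0000 ⇒ V=0.0000 continue  boundary S*=107.4958
step 3: (k=3,j=0): S=91.0547, K−S=46.8353, hold=44.7787 ⇒ V=46.8353 exercise | (k=3,j=1): S=126.9056, K−S=10.9844, hold=18.4534 ⇒ V=18.4534 continue | (k=3,j=2): S=176.8719, K−S=0.0000, hold=3.5455 ⇒ V=3.5455 continue | (k=3,j=3): S=246.5114, K−S=0.0000, hold=0.0000 ⇒ V=0.0000 continue  boundary S*=91.0547
step 2: (k=2,j=0): S=107.4958, K−S=30.3942, hold=32.0458 ⇒ V=32.0458 continue | (k=2,j=1): S=149.8200, K−S=0.0000, hold=10.7767 ⇒ V=10.7767 continue | (k=2,j=2): S=208.8084, K−S=0.0000, hold=1.7323 ⇒ V=1.7323 continue  boundary S*=-
step 1: (k=1,j=0): S=126.9056, K−S=10.9844, hold=21.0083 ⇒ V=21.0083 continue | (k=1,j=1): S=176.8719, K−S=0.0000, hold=6.1257 ⇒ V=6.1257 continue  boundary S*=-
step 0: (k=0,j=0): S=149.8200, K−S=0.0000, hold=13.3061 ⇒ V=13.3061 continue  boundary S*=-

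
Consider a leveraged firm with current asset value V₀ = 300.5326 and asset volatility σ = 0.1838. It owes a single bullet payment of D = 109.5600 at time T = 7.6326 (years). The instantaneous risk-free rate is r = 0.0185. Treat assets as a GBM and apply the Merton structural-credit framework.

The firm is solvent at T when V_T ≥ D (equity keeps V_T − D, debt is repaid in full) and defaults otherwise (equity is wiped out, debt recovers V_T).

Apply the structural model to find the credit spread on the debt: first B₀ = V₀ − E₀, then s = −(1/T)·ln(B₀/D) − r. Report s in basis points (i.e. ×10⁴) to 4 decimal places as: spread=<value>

spread=4.6751

With assets at 300.5326 and a single debt payment of 109.5600 at 7.6326 years:
d₁ = [ln(V₀/D) + (r + σ²/2)T] / (σ√T)
   = [ln(300.5326/109.5600) + (0.0185 + 0.5·0.1838²)·7.6326] / (0.1838·√7.6326)
   = [1.009084 + 0.270127] / 0.507787 = 2.519187
d₂ = d₁ − σ√T = 2.519187 − 0.507787 = 2.011400
N(d₁) = 0.994119,  N(d₂) = 0.977858,  e^(−rT) = 0.868313
E₀ = V₀·N(d₁) − D·e^(−rT)·N(d₂)
   = 300.5326·0.994119 − 109.5600·0.868313·0.977858 = 205.739094
B₀ = V₀ − E₀ = 300.5326 − 205.739094 = 94.793506
spread = −(1/T)·ln(B₀/D) − r = −(1/7.6326)·ln(94.793506/109.5600) − 0.0185 = 0.00046751
in basis points: 0.00046751 × 10⁴ = 4.6751 bp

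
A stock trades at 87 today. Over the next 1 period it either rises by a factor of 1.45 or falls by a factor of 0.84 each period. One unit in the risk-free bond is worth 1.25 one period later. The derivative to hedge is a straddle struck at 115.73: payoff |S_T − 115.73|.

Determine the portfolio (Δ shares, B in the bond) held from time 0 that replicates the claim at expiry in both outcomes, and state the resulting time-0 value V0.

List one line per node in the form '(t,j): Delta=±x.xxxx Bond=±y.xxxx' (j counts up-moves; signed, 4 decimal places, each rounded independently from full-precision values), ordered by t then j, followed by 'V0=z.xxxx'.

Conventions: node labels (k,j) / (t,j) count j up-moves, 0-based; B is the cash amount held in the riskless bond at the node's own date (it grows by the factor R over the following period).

Since d<R<u, set p* = (R−d)/(u−d) = 0.6721; price each node as the discounted p*-expectation of its children.
Payoffs at expiry: V(1,0)=42.6500, V(1,1)=10.4200
  t=0,j=0: stock 87.0000 → up 126.1500 (V=10.4200), down 73.0800 (V=42.6500). Price 16.7898; hedge Δ=-0.6073, bond B=69.6258.
Check: Δ(0,0)·S0 + B(0,0) = 16.7898 = V0.

(0,0): Delta=-0.6073 Bond=69.6258
V0=16.7898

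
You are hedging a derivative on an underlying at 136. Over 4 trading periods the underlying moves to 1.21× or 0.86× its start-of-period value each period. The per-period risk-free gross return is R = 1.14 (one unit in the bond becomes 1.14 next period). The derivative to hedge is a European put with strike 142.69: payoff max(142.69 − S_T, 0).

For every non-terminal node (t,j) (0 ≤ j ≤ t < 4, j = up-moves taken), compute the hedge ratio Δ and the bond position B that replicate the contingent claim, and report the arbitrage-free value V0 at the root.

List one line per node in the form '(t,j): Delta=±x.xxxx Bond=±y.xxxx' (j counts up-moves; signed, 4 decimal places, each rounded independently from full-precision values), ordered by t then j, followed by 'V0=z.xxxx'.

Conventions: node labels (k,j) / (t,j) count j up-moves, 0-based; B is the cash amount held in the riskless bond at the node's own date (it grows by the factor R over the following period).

Arbitrage-free pricing uses the up-move probability p* = (R−d)/(u−d) = 0.8000, discounting each step at R = 1.14.
At maturity the claim pays: V(4,0)=68.2969, V(4,1)=38.0206, V(4,2)=0.0000, V(4,3)=0.0000, V(4,4)=0.0000
Node (3,0) S=86.5036: V=(p*·38.0206+(1−p*)·68.2969)/1.14=38.6631; Δ=(38.0206−68.2969)/(104.6694−74.3931)=-1.0000; B=V−Δ·S=125.1667
Node (3,1) S=121.7086: V=(p*·0.0000+(1−p*)·38.0206)/1.14=6.6703; Δ=(0.0000−38.0206)/(147.2674−104.6694)=-0.8925; B=V−Δ·S=115.3006
Node (3,2) S=171.2411: V=(p*·0.0000+(1−p*)·0.0000)/1.14=0.0000; Δ=(0.0000−0.0000)/(207.2018−147.2674)=0.0000; B=V−Δ·S=0.0000
Node (3,3) S=240.9323: V=(p*·0.0000+(1−p*)·0.0000)/1.14=0.0000; Δ=(0.0000−0.0000)/(291.5281−207.2018)=0.0000; B=V−Δ·S=0.0000
Node (2,0) S=100.5856: V=(p*·6.6703+(1−p*)·38.6631)/1.14=11.4639; Δ=(6.6703−38.6631)/(121.7086−86.5036)=-0.9088; B=V−Δ·S=102.8718
Node (2,1) S=141.5216: V=(p*·0.0000+(1−p*)·6.6703)/1.14=1.1702; Δ=(0.0000−6.6703)/(171.2411−121.7086)=-0.1347; B=V−Δ·S=20.2282
Node (2,2) S=199.1176: V=(p*·0.0000+(1−p*)·0.0000)/1.14=0.0000; Δ=(0.0000−0.0000)/(240.9323−171.2411)=0.0000; B=V−Δ·S=0.0000
Node (1,0) S=116.9600: V=(p*·1.1702+(1−p*)·11.4639)/1.14=2.8324; Δ=(1.1702−11.4639)/(141.5216−100.5856)=-0.2515; B=V−Δ·S=32.2429
Node (1,1) S=164.5600: V=(p*·0.0000+(1−p*)·1.1702)/1.14=0.2053; Δ=(0.0000−1.1702)/(199.1176−141.5216)=-0.0203; B=V−Δ·S=3.5488
Node (0,0) S=136.0000: V=(p*·0.2053+(1−p*)·2.8324)/1.14=0.6410; Δ=(0.2053−2.8324)/(164.5600−116.9600)=-0.0552; B=V−Δ·S=8.1470
Verification: the root portfolio costs Δ(0,0)·S0 + B(0,0) = 0.6410, matching V0.

(0,0): Delta=-0.0552 Bond=8.1470
(1,0): Delta=-0.2515 Bond=32.2429
(1,1): Delta=-0.0203 Bond=3.5488
(2,0): Delta=-0.9088 Bond=102.8718
(2,1): Delta=-0.1347 Bond=20.2282
(2,2): Delta=0.0000 Bond=0.0000
(3,0): Delta=-1.0000 Bond=125.1667
(3,1): Delta=-0.8925 Bond=115.3006
(3,2): Delta=0.0000 Bond=0.0000
(3,3): Delta=0.0000 Bond=0.0000
V0=0.6410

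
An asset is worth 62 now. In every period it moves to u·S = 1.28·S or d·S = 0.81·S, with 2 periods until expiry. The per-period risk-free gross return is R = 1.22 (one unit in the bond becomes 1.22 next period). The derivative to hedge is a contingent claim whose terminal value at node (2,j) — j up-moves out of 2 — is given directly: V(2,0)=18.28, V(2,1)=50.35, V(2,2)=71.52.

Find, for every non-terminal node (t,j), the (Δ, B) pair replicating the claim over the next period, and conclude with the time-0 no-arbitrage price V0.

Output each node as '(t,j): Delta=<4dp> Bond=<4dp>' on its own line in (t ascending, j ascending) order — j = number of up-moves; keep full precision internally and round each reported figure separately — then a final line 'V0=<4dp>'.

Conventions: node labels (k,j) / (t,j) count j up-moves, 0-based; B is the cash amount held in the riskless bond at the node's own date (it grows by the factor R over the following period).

(0,0): Delta=0.6346 Bond=4.9539
(1,0): Delta=1.3587 Bond=-30.3193
(1,1): Delta=0.5676 Bond=11.3652
V0=44.3008

No-arbitrage ⇒ martingale measure with p* = (R−d)/(u−d) = 0.8723.
Terminal payoffs: V(2,0)=18.2800, V(2,1)=50.3500, V(2,2)=71.5200
  t=1,j=0: stock 50.2200 → up 64.2816 (V=50.3500), down 40.6782 (V=18.2800). Price 37.9147; hedge Δ=1.3587, bond B=-30.3193.
  t=1,j=1: stock 79.3600 → up 101.5808 (V=71.5200), down 64.2816 (V=50.3500). Price 56.4077; hedge Δ=0.5676, bond B=11.3652.
  t=0,j=0: stock 62.0000 → up 79.3600 (V=56.4077), down 50.2200 (V=37.9147). Price 44.3008; hedge Δ=0.6346, bond B=4.9539.
Sanity check at the root: Δ(0,0)·S0 + B(0,0) reproduces V0 = 44.3008.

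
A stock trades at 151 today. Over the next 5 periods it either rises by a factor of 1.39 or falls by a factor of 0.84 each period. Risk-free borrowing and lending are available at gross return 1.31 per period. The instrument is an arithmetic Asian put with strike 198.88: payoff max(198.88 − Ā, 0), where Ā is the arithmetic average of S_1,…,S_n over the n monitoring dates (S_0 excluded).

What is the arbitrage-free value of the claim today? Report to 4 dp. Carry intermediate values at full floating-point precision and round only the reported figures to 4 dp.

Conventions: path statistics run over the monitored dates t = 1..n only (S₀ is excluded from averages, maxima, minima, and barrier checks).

Risk-neutral up-probability p* = (R−d)/(u−d) = (1.31−0.84)/(1.39−0.84) = 0.8545; the claim prices as the p*-weighted sum of path payoffs discounted by R^5.
Enumerate all 2^5 = 32 price paths (U = up ×1.39, D = down ×0.84); each path with k up-moves has probability p*^k·(1−p*)^(5−k).
DDDDD: Ā=92.2425, payoff=106.6375, prob=0.000065
UDDDD: Ā=152.6394, payoff=46.2406, prob=0.000383
DUDDD: Ā=136.0294, payoff=62.8506, prob=0.000383
UUDDD: Ā=225.0962, payoff=0.0000, prob=0.002247
DDUDD: Ā=122.0770, payoff=76.8030, prob=0.000383
UDUDD: Ā=202.0083, payoff=0.0000, prob=0.002247
DUUDD: Ā=185.3983, payoff=13.4817, prob=0.002247
UUUDD: Ā=306.7901, payoff=0.0000, prob=0.013203
DDDUD: Ā=110.3570, payoff=88.5230, prob=0.000383
UDDUD: Ā=182.6145, payoff=16.2655, prob=0.002247
DUDUD: Ā=166.0045, payoff=32.8755, prob=0.002247
UUDUD: Ā=274.6979, payoff=0.0000, prob=0.013203
DDUUD: Ā=152.0521, payoff=46.8279, prob=0.002247
UDUUD: Ā=251.6100, payoff=0.0000, prob=0.013203
DUUUD: Ā=235.0000, payoff=0.0000, prob=0.013203
UUUUD: Ā=388.8690, payoff=0.0000, prob=0.077565
DDDDU: Ā=100.5121, payoff=98.3679, prob=0.000383
UDDDU: Ā=166.3237, payoff=32.5563, prob=0.002247
DUDDU: Ā=149.7137, payoff=49.1663, prob=0.002247
UUDDU: Ā=247.7405, payoff=0.0000, prob=0.013203
DDUDU: Ā=135.7613, payoff=63.1187, prob=0.002247
UDUDU: Ā=224.6526, payoff=0.0000, prob=0.013203
DUUDU: Ā=208.0426, payoff=0.0000, prob=0.013203
UUUDU: Ā=344.2609, payoff=0.0000, prob=0.077565
DDDUU: Ā=124.0412, payoff=74.8388, prob=0.002247
UDDUU: Ā=205.2587, payoff=0.0000, prob=0.013203
DUDUU: Ā=188.6487, payoff=10.2313, prob=0.013203
UUDUU: Ā=312.1687, payoff=0.0000, prob=0.077565
DDUUU: Ā=174.6963, payoff=24.1837, prob=0.013203
UDUUU: Ā=289.0808, payoff=0.0000, prob=0.077565
DUUUU: Ā=272.4708, payoff=0.0000, prob=0.077565
UUUUU: Ā=450.8743, payoff=0.0000, prob=0.455697
Price = Σ prob·payoff / R^5 = 1.343546 / 3.857949 = 0.3483

price = 0.3483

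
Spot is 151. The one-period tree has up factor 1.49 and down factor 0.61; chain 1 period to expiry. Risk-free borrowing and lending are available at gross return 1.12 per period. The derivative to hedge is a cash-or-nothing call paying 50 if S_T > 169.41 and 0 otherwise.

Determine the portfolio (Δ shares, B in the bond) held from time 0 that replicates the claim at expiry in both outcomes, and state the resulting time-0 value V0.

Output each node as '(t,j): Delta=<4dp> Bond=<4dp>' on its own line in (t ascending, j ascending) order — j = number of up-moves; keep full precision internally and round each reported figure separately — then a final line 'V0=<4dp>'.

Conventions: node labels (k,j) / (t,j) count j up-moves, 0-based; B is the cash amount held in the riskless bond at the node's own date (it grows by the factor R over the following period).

Arbitrage-free pricing uses the up-move probability p* = (R−d)/(u−d) = 0.5795, discounting each step at R = 1.12.
Terminal payoffs: V(1,0)=0.0000, V(1,1)=50.0000
  t=0,j=0: stock 151.0000 → up 224.9900 (V=50.0000), down 92.1100 (V=0.0000). Price 25.8726; hedge Δ=0.3763, bond B=-30.9456.
Verification: the root portfolio costs Δ(0,0)·S0 + B(0,0) = 25.8726, matching V0.

(0,0): Delta=0.3763 Bond=-30.9456
V0=25.8726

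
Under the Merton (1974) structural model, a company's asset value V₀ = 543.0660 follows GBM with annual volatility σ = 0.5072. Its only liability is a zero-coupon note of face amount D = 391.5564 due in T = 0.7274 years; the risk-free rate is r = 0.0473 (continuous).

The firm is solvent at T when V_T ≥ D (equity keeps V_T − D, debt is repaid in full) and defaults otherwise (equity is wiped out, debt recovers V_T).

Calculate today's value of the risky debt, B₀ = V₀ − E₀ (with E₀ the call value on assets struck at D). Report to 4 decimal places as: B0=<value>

Work the structural quantities from V₀ = 543.0660 against face 391.5564:
d₁ = [ln(V₀/D) + (r + σ²/2)T] / (σ√T)
   = [ln(543.0660/391.5564) + (0.0473 + 0.5·0.5072²)·0.7274] / (0.5072·√0.7274)
   = [0.327101 + 0.127969] / 0.432579 = 1.051991
d₂ = d₁ − σ√T = 1.051991 − 0.432579 = 0.619412
N(d₁) = 0.853598,  N(d₂) = 0.732177,  e^(−rT) = 0.966179
E₀ = V₀·N(d₁) − D·e^(−rT)·N(d₂)
   = 543.0660·0.853598 − 391.5564·0.966179·0.732177 = 186.567468
B₀ = V₀ − E₀ = 543.0660 − 186.567468 = 356.498532

B0=356.4985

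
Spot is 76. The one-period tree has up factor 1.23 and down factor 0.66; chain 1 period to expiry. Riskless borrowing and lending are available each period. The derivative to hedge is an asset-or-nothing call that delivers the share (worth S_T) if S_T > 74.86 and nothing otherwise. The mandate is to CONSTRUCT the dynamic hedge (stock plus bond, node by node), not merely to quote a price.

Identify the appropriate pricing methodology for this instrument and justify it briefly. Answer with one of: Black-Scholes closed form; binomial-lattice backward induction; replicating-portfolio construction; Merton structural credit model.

Key observation: a price alone would not answer the question — the per-node share/bond construction on the spot-76, 1.23/0.66 tree is required, and only the replicating-portfolio method yields it.

framework: replicating-portfolio construction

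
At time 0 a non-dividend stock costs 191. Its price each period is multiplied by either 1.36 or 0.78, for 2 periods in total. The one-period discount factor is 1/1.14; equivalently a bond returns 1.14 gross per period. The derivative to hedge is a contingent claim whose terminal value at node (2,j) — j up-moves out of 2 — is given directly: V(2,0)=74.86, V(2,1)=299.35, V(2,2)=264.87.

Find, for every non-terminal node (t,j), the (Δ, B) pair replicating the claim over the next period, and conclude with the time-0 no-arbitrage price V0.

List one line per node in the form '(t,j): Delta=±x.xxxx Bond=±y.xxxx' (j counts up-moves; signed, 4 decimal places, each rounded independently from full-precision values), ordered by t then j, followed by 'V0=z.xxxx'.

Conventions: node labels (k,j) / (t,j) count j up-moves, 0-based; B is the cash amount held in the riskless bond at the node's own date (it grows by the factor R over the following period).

The replicating-portfolio and risk-neutral prices coincide; use p* = (1.14−0.78)/(1.36−0.78) = 0.6207 for the latter.
Expiry values: V(2,0)=74.8600, V(2,1)=299.3500, V(2,2)=264.8700
(1,0): S=148.9800. Δ = (V_up−V_dn)/(S_up−S_dn) = (299.3500−74.8600)/(202.6128−116.2044) = 2.5980. V = [p*·299.3500 + (1−p*)·74.8600]/1.14 = 187.8935. B = V − Δ·S = -199.1582.
(1,1): S=259.7600. Δ = (V_up−V_dn)/(S_up−S_dn) = (264.8700−299.3500)/(353.2736−202.6128) = -0.2289. V = [p*·264.8700 + (1−p*)·299.3500]/1.14 = 243.8146. B = V − Δ·S = 303.2629.
(0,0): S=191.0000. Δ = (V_up−V_dn)/(S_up−S_dn) = (243.8146−187.8935)/(259.7600−148.9800) = 0.5048. V = [p*·243.8146 + (1−p*)·187.8935]/1.14 = 195.2659. B = V − Δ·S = 98.8503.
As a check, the time-0 holding Δ(0,0)·S0 + B(0,0) comes to 195.2659 — exactly V0.

(0,0): Delta=0.5048 Bond=98.8503
(1,0): Delta=2.5980 Bond=-199.1582
(1,1): Delta=-0.2289 Bond=303.2629
V0=195.2659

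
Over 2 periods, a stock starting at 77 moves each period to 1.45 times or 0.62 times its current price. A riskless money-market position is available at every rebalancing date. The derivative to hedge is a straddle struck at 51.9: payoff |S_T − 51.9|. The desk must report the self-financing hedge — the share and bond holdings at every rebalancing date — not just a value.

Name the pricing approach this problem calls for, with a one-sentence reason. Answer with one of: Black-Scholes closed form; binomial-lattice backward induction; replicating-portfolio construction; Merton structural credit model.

framework: replicating-portfolio construction

Key observation: the task asks for the hedge itself — share and bond holdings at every node of the 2-period tree on spot 77 with factors 1.45/0.62 — which is exactly what the replicating-portfolio construction produces.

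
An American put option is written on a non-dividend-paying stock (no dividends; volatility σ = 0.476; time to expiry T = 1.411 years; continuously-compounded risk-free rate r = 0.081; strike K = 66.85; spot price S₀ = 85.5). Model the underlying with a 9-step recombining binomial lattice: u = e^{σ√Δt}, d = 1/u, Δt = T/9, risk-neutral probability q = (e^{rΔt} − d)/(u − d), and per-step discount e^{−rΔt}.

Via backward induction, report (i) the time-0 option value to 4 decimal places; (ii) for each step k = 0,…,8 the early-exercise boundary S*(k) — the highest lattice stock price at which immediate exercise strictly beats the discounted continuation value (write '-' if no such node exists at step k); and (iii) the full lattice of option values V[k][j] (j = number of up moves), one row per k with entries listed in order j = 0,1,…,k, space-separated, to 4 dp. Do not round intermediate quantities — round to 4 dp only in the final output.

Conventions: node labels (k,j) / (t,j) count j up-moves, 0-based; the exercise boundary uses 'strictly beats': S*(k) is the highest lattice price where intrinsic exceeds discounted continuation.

Δt=0.15678, u=1.20740, d=0.82822, q=0.48672, disc=e^(-rΔt)=0.98738
k=9 terminal: V=max(K-S,0) → 51.1720 43.9942 33.5302 18.2756 0.0000 0.0000 0.0000 0.0000 0.0000 0.0000
k=8: j=0 S=18.9297 intr=47.9203 cont=47.0767 V=47.9203[EX]; j=1 S=27.5962 intr=39.2538 cont=38.4102 V=39.2538[EX]; j=2 S=40.2305 intr=26.6195 cont=25.7760 V=26.6195[EX]; j=3 S=58.6490 intr=8.2010 cont=9.2620 V=9.2620[hold]; j=4 S=85.5000 intr=0.0000 cont=0.0000 V=0.0000[hold]; j=5 S=124.6441 intr=0.0000 cont=0.0000 V=0.0000[hold]; j=6 S=181.7094 intr=0.0000 cont=0.0000 V=0.0000[hold]; j=7 S=264.9006 intr=0.0000 cont=0.0000 V=0.0000[hold]; j=8 S=386.1788 intr=0.0000 cont=0.0000 V=0.0000[hold]  S*(8)=40.2305
k=7: j=0 S=22.8558 intr=43.9942 cont=43.1506 V=43.9942[EX]; j=1 S=33.3198 intr=33.5302 cont=32.6867 V=33.5302[EX]; j=2 S=48.5744 intr=18.2756 cont=17.9419 V=18.2756[EX]; j=3 S=70.8131 intr=0.0000 cont=4.6940 V=4.6940[hold]; j=4 S=103.2331 intr=0.0000 cont=0.0000 V=0.0000[hold]; j=5 S=150.4958 intr=0.0000 cont=0.0000 V=0.0000[hold]; j=6 S=219.3967 intr=0.0000 cont=0.0000 V=0.0000[hold]; j=7 S=319.8421 intr=0.0000 cont=0.0000 V=0.0000[hold]  S*(7)=48.5744
k=6: j=0 S=27.5962 intr=39.2538 cont=38.4102 V=39.2538[EX]; j=1 S=40.2305 intr=26.6195 cont=25.7760 V=26.6195[EX]; j=2 S=58.6490 intr=8.2010 cont=11.5179 V=11.5179[hold]; j=3 S=85.5000 intr=0.0000 cont=2.3789 V=2.3789[hold]; j=4 S=124.6441 intr=0.0000 cont=0.0000 V=0.0000[hold]; j=5 S=181.7094 intr=0.0000 cont=0.0000 V=0.0000[hold]; j=6 S=264.9006 intr=0.0000 cont=0.0000 V=0.0000[hold]  S*(6)=40.2305
k=5: j=0 S=33.3198 intr=33.5302 cont=32.6867 V=33.5302[EX]; j=1 S=48.5744 intr=18.2756 cont=19.0260 V=19.0260[hold]; j=2 S=70.8131 intr=0.0000 cont=6.9805 V=6.9805[hold]; j=3 S=103.2331 intr=0.0000 cont=1.2056 V=1.2056[hold]; j=4 S=150.4958 intr=0.0000 cont=0.0000 V=0.0000[hold]; j=5 S=219.3967 intr=0.0000 cont=0.0000 V=0.0000[hold]  S*(5)=33.3198
k=4: j=0 S=40.2305 intr=26.6195 cont=26.1366 V=26.6195[EX]; j=1 S=58.6490 intr=8.2010 cont=12.9971 V=12.9971[hold]; j=2 S=85.5000 intr=0.0000 cont=4.1171 V=4.1171[hold]; j=3 S=124.6441 intr=0.0000 cont=0.6110 V=0.6110[hold]; j=4 S=181.7094 intr=0.0000 cont=0.0000 V=0.0000[hold]  S*(4)=40.2305
k=3: j=0 S=48.5744 intr=18.2756 cont=19.7369 V=19.7369[hold]; j=1 S=70.8131 intr=0.0000 cont=8.5655 V=8.5655[hold]; j=2 S=103.2331 intr=0.0000 cont=2.3802 V=2.3802[hold]; j=3 S=150.4958 intr=0.0000 cont=0.3097 V=0.3097[hold]  S*(3)=-
k=2: j=0 S=58.6490 intr=8.2010 cont=14.1191 V=14.1191[hold]; j=1 S=85.5000 intr=0.0000 cont=5.4849 V=5.4849[hold]; j=2 S=124.6441 intr=0.0000 cont=1.3551 V=1.3551[hold]  S*(2)=-
k=1: j=0 S=70.8131 intr=0.0000 cont=9.7915 V=9.7915[hold]; j=1 S=103.2331 intr=0.0000 cont=3.4309 V=3.4309[hold]  S*(1)=-
k=0: j=0 S=85.5000 intr=0.0000 cont=6.6111 V=6.6111[hold]  S*(0)=-

price = 6.6111
boundary = - - - - 40.2305 33.3198 40.2305 48.5744 40.2305
tree:
6.6111
9.7915 3.4309
14.1191 5.4849 1.3551
19.7369 8.5655 2.3802 0.3097
26.6195 12.9971 4.1171 0.6110 0.0000
33.5302 19.0260 6.9805 1.2056 0.0000 0.0000
39.2538 26.6195 11.5179 2.3789 0.0000 0.0000 0.0000
43.9942 33.5302 18.2756 4.6940 0.0000 0.0000 0.0000 0.0000
47.9203 39.2538 26.6195 9.2620 0.0000 0.0000 0.0000 0.0000 0.0000
51.1720 43.9942 33.5302 18.2756 0.0000 0.0000 0.0000 0.0000 0.0000 0.0000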